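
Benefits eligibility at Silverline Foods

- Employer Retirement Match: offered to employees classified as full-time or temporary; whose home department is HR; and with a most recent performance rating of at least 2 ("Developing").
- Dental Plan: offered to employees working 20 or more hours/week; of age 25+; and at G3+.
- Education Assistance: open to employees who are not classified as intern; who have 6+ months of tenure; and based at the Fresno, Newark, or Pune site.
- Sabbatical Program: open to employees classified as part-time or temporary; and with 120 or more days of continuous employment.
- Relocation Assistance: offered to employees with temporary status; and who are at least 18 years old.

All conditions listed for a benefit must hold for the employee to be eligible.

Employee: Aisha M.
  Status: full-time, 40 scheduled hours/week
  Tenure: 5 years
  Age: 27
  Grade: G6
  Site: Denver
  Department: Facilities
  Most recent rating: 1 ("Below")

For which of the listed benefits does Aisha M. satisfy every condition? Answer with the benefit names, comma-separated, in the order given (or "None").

Employer Retirement Match — status full-time ✓; dept Facilities ✗ → not eligible.
Dental Plan — 40 hrs/wk ≥ 20 ✓; age 27 ≥ 25 ✓; grade G6 ≥ G3 ✓ → eligible.
Education Assistance — status full-time ✓ (not excluded); service 5 years ≥ 6 months (≈180 days) ✓; site Denver ✗ (not Fresno, Newark, or Pune) → not eligible.
Sabbatical Program — status full-time ✗ (requires part-time or temporary) → not eligible.
Relocation Assistance — status full-time ✗ (requires temporary) → not eligible.

Dental Plan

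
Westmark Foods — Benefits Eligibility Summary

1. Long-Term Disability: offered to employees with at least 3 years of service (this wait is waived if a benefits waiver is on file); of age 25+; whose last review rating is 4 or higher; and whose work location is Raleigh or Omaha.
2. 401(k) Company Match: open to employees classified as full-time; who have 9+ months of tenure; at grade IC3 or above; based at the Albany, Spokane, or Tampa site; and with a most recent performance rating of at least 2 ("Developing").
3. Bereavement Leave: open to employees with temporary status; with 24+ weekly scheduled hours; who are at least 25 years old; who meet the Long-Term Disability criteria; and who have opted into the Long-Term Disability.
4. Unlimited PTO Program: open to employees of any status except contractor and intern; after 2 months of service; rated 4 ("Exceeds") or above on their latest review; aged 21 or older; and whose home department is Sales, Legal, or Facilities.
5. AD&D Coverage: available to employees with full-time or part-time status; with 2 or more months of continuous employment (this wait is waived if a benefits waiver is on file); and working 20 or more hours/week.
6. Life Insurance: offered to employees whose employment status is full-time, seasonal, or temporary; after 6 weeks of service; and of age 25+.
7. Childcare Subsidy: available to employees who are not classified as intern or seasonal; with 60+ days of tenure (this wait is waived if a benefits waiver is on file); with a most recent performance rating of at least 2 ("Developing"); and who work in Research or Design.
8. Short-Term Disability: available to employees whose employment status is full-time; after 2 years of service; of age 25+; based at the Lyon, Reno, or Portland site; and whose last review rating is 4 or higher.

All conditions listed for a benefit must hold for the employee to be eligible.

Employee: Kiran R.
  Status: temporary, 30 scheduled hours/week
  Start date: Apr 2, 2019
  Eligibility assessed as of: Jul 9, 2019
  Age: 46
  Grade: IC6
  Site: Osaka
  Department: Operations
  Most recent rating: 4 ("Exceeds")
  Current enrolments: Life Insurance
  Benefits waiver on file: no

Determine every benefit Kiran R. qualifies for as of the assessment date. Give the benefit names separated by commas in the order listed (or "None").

Life Insurance

Service from Apr 2, 2019 to Jul 9, 2019: 98 days.
Long-Term Disability — no waiver, service 98 days < 3 years (≈1095 days) ✗ → not eligible.
401(k) Company Match — status temporary ✗ (requires full-time) → not eligible.
Bereavement Leave — status temporary ✓; 30 hrs/wk ≥ 24 ✓; age 46 ≥ 25 ✓; not eligible for Long-Term Disability ✗ → not eligible.
Unlimited PTO Program — status temporary ✓ (not excluded); service 98 days ≥ 2 months (≈60 days) ✓; rating 4 ≥ 4 ✓; age 46 ≥ 21 ✓; dept Operations ✗ → not eligible.
AD&D Coverage — status temporary ✗ (requires full-time or part-time) → not eligible.
Life Insurance — status temporary ✓; service 98 days ≥ 6 weeks (≈42 days) ✓; age 46 ≥ 25 ✓ → eligible.
Childcare Subsidy — status temporary ✓ (not excluded); no waiver, service 98 days ≥ 60 days ✓; rating 4 ≥ 2 ✓; dept Operations ✗ → not eligible.
Short-Term Disability — status temporary ✗ (requires full-time) → not eligible.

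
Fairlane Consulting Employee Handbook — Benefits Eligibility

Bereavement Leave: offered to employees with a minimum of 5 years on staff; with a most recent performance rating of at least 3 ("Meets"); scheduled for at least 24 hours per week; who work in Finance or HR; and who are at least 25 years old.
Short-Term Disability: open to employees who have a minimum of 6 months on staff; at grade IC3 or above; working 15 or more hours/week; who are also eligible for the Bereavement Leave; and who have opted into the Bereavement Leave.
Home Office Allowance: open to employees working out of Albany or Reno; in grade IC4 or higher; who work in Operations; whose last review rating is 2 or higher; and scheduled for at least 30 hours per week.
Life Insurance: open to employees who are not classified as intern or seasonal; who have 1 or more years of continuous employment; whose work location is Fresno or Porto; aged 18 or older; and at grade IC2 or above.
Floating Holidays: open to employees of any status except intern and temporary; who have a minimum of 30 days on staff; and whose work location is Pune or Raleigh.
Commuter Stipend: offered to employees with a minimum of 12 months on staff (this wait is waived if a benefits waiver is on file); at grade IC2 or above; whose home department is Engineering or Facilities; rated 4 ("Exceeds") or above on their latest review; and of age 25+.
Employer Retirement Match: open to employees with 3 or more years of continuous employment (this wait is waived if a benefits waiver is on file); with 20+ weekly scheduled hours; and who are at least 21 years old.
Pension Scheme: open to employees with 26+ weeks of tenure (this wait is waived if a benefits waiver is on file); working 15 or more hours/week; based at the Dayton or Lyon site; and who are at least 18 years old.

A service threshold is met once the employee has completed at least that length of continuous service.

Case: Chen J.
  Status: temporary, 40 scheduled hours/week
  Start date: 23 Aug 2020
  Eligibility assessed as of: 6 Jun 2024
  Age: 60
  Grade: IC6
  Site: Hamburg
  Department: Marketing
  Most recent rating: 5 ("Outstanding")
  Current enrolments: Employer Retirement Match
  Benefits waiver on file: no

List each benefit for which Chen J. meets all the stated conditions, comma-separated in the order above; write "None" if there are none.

Employer Retirement Match

Service from 23 Aug 2020 to 6 Jun 2024: 1383 days.
Bereavement Leave — service 1383 days < 5 years (≈1825 days) ✗ → not eligible.
Short-Term Disability — service 1383 days ≥ 6 months (≈180 days) ✓; grade IC6 ≥ IC3 ✓; 40 hrs/wk ≥ 15 ✓; not eligible for Bereavement Leave ✗ → not eligible.
Home Office Allowance — site Hamburg ✗ (not Albany or Reno) → not eligible.
Life Insurance — status temporary ✓ (not excluded); service 1383 days ≥ 1 year (≈365 days) ✓; site Hamburg ✗ (not Fresno or Porto) → not eligible.
Floating Holidays — status temporary ✗ (excluded) → not eligible.
Commuter Stipend — no waiver, service 1383 days ≥ 12 months (≈360 days) ✓; grade IC6 ≥ IC2 ✓; dept Marketing ✗ → not eligible.
Employer Retirement Match — no waiver, service 1383 days ≥ 3 years (≈1095 days) ✓; 40 hrs/wk ≥ 20 ✓; age 60 ≥ 21 ✓ → eligible.
Pension Scheme — no waiver, service 1383 days ≥ 26 weeks (≈182 days) ✓; 40 hrs/wk ≥ 15 ✓; site Hamburg ✗ (not Dayton or Lyon) → not eligible.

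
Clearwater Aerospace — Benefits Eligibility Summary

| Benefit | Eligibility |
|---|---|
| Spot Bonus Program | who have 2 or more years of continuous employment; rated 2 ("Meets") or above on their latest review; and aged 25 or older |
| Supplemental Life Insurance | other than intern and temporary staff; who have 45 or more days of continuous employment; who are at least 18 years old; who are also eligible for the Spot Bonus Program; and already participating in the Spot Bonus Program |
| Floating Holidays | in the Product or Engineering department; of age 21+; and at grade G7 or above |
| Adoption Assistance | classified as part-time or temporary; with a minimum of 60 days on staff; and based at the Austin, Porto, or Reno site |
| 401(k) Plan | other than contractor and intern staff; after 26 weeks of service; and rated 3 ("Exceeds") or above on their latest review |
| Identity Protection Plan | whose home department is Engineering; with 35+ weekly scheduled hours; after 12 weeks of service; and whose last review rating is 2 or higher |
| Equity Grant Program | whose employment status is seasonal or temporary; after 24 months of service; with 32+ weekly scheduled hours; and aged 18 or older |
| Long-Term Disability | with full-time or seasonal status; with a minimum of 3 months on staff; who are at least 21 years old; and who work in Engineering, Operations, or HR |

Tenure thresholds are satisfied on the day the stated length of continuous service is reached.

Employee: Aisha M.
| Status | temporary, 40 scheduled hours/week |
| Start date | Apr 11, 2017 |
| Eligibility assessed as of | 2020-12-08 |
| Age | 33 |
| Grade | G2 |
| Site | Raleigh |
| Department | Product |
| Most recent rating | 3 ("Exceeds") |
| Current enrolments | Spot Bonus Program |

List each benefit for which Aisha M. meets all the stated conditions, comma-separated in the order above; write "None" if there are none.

Spot Bonus Program, 401(k) Plan, Equity Grant Program

Service from Apr 11, 2017 to 2020-12-08: 1337 days.
Spot Bonus Program — service 1337 days ≥ 2 years (≈730 days) ✓; rating 3 ≥ 2 ✓; age 33 ≥ 25 ✓ → eligible.
Supplemental Life Insurance — status temporary ✗ (excluded) → not eligible.
Floating Holidays — dept Product ✓; age 33 ≥ 21 ✓; grade G2 < G7 ✗ → not eligible.
Adoption Assistance — status temporary ✓; service 1337 days ≥ 60 days ✓; site Raleigh ✗ (not Austin, Porto, or Reno) → not eligible.
401(k) Plan — status temporary ✓ (not excluded); service 1337 days ≥ 26 weeks (≈182 days) ✓; rating 3 ≥ 3 ✓ → eligible.
Identity Protection Plan — dept Product ✗ → not eligible.
Equity Grant Program — status temporary ✓; service 1337 days ≥ 24 months (≈720 days) ✓; 40 hrs/wk ≥ 32 ✓; age 33 ≥ 18 ✓ → eligible.
Long-Term Disability — status temporary ✗ (requires full-time or seasonal) → not eligible.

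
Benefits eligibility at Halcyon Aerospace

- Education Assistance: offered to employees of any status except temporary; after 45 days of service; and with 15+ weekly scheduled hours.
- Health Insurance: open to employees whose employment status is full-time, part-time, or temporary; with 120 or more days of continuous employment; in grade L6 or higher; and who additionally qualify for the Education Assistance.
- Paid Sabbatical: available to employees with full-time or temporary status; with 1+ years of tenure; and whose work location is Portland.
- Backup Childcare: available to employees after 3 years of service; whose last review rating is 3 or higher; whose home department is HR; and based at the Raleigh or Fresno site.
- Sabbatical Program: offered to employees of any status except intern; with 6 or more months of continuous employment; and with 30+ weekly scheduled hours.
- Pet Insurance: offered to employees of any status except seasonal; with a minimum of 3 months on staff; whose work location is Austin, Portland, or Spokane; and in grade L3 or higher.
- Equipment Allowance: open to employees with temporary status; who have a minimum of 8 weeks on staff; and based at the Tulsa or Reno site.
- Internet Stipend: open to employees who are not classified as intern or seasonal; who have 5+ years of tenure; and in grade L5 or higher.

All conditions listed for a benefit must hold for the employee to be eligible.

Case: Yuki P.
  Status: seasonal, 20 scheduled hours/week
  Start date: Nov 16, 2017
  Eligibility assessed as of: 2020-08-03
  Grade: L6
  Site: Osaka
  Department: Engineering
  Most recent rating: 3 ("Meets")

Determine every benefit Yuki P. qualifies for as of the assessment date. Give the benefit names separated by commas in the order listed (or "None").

Education Assistance

Service from Nov 16, 2017 to 2020-08-03: 991 days.
Education Assistance — status seasonal ✓ (not excluded); service 991 days ≥ 45 days ✓; 20 hrs/wk ≥ 15 ✓ → eligible.
Health Insurance — status seasonal ✗ (requires full-time, part-time, or temporary) → not eligible.
Paid Sabbatical — status seasonal ✗ (requires full-time or temporary) → not eligible.
Backup Childcare — service 991 days < 3 years (≈1095 days) ✗ → not eligible.
Sabbatical Program — status seasonal ✓ (not excluded); service 991 days ≥ 6 months (≈180 days) ✓; 20 hrs/wk < 30 ✗ → not eligible.
Pet Insurance — status seasonal ✗ (excluded) → not eligible.
Equipment Allowance — status seasonal ✗ (requires temporary) → not eligible.
Internet Stipend — status seasonal ✗ (excluded) → not eligible.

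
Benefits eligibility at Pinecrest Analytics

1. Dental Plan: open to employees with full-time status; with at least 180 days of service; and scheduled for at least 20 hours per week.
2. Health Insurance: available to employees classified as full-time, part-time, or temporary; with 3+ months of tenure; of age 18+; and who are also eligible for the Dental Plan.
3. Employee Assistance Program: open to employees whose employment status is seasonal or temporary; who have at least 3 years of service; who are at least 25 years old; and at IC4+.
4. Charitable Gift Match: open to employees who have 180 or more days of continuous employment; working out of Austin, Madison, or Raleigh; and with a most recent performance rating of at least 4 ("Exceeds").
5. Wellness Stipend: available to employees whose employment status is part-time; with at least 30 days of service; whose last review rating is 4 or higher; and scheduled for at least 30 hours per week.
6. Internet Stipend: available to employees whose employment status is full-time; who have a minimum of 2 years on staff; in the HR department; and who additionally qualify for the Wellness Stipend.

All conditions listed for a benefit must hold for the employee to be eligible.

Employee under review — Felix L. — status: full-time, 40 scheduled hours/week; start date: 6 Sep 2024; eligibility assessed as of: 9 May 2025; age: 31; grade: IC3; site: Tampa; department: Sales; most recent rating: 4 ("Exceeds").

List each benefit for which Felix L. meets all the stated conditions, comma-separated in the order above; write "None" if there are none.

Dental Plan, Health Insurance

Service from 6 Sep 2024 to 9 May 2025: 245 days.
Dental Plan — status full-time ✓; service 245 days ≥ 180 days ✓; 40 hrs/wk ≥ 20 ✓ → eligible.
Health Insurance — status full-time ✓; service 245 days ≥ 3 months (≈90 days) ✓; age 31 ≥ 18 ✓; eligible for Dental Plan ✓ → eligible.
Employee Assistance Program — status full-time ✗ (requires seasonal or temporary) → not eligible.
Charitable Gift Match — service 245 days ≥ 180 days ✓; site Tampa ✗ (not Austin, Madison, or Raleigh) → not eligible.
Wellness Stipend — status full-time ✗ (requires part-time) → not eligible.
Internet Stipend — status full-time ✓; service 245 days < 2 years (≈730 days) ✗ → not eligible.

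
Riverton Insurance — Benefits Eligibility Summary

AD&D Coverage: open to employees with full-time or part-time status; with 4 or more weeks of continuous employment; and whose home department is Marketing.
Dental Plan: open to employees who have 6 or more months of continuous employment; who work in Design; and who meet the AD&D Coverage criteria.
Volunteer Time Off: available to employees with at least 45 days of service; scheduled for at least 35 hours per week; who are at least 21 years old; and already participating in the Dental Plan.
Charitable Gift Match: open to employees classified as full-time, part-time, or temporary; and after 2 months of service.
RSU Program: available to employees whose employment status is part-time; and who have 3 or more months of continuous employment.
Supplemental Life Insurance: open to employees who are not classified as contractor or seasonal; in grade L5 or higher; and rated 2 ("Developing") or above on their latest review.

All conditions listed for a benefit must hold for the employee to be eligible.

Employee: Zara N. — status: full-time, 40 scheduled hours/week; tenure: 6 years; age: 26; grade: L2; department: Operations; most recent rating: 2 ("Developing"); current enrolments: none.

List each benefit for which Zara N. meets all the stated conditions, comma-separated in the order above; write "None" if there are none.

Charitable Gift Match

AD&D Coverage — status full-time ✓; service 6 years ≥ 4 weeks (≈28 days) ✓; dept Operations ✗ → not eligible.
Dental Plan — service 6 years ≥ 6 months (≈180 days) ✓; dept Operations ✗ → not eligible.
Volunteer Time Off — service 6 years ≥ 45 days ✓; 40 hrs/wk ≥ 35 ✓; age 26 ≥ 21 ✓; not enrolled in Dental Plan ✗ → not eligible.
Charitable Gift Match — status full-time ✓; service 6 years ≥ 2 months (≈60 days) ✓ → eligible.
RSU Program — status full-time ✗ (requires part-time) → not eligible.
Supplemental Life Insurance — status full-time ✓ (not excluded); grade L2 < L5 ✗ → not eligible.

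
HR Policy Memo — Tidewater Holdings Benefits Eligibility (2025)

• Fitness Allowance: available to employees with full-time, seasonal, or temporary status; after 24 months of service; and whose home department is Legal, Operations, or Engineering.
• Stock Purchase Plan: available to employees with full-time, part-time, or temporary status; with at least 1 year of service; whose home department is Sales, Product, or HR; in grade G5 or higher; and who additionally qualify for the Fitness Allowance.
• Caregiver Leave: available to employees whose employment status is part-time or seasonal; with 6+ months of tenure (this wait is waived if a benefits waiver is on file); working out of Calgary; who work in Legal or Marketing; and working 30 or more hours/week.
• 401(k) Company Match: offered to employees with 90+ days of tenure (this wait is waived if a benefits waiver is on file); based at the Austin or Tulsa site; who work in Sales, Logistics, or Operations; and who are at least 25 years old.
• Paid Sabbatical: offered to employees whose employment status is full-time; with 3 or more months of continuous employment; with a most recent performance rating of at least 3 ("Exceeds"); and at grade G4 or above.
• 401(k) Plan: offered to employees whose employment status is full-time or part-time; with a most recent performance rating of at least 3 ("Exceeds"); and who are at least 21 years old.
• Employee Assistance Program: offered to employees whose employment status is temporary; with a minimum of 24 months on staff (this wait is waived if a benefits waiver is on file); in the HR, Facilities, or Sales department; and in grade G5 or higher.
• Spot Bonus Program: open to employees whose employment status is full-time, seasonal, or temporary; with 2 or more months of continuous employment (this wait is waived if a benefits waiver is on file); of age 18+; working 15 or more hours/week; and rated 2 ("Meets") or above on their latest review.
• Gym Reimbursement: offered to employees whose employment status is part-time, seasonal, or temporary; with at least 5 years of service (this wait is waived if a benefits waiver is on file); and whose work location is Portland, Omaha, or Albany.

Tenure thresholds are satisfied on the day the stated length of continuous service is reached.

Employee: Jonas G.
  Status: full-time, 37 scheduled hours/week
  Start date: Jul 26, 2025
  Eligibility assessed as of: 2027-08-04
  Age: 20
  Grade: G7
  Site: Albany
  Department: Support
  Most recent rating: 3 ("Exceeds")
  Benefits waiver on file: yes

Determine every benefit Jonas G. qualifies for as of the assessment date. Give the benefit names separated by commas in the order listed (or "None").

Service from Jul 26, 2025 to 2027-08-04: 739 days.
Fitness Allowance — status full-time ✓; service 739 days ≥ 24 months (≈720 days) ✓; dept Support ✗ → not eligible.
Stock Purchase Plan — status full-time ✓; service 739 days ≥ 1 year (≈365 days) ✓; dept Support ✗ → not eligible.
Caregiver Leave — status full-time ✗ (requires part-time or seasonal) → not eligible.
401(k) Company Match — benefits waiver on file ✓; site Albany ✗ (not Austin or Tulsa) → not eligible.
Paid Sabbatical — status full-time ✓; service 739 days ≥ 3 months (≈90 days) ✓; rating 3 ≥ 3 ✓; grade G7 ≥ G4 ✓ → eligible.
401(k) Plan — status full-time ✓; rating 3 ≥ 3 ✓; age 20 < 21 ✗ → not eligible.
Employee Assistance Program — status full-time ✗ (requires temporary) → not eligible.
Spot Bonus Program — status full-time ✓; benefits waiver on file ✓; age 20 ≥ 18 ✓; 37 hrs/wk ≥ 15 ✓; rating 3 ≥ 2 ✓ → eligible.
Gym Reimbursement — status full-time ✗ (requires part-time, seasonal, or temporary) → not eligible.

Paid Sabbatical, Spot Bonus Program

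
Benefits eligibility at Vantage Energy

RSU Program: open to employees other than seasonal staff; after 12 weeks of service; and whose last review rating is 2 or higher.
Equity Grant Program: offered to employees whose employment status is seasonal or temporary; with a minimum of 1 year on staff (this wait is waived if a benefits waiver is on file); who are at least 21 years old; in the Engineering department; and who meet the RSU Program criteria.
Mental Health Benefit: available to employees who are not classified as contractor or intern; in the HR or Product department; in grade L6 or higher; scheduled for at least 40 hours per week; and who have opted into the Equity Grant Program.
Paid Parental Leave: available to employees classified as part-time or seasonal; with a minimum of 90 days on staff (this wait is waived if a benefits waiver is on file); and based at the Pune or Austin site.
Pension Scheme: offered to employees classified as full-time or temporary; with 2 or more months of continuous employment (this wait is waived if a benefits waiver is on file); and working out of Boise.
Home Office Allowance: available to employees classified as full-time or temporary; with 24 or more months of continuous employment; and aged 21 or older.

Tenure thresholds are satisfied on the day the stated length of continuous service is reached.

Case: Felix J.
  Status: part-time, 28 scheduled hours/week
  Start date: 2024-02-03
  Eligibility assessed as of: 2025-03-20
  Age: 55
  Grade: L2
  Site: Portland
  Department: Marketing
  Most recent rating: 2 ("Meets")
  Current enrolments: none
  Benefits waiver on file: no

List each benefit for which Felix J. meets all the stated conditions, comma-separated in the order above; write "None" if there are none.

Service from 2024-02-03 to 2025-03-20: 411 days.
RSU Program — status part-time ✓ (not excluded); service 411 days ≥ 12 weeks (≈84 days) ✓; rating 2 ≥ 2 ✓ → eligible.
Equity Grant Program — status part-time ✗ (requires seasonal or temporary) → not eligible.
Mental Health Benefit — status part-time ✓ (not excluded); dept Marketing ✗ → not eligible.
Paid Parental Leave — status part-time ✓; no waiver, service 411 days ≥ 90 days ✓; site Portland ✗ (not Pune or Austin) → not eligible.
Pension Scheme — status part-time ✗ (requires full-time or temporary) → not eligible.
Home Office Allowance — status part-time ✗ (requires full-time or temporary) → not eligible.

RSU Program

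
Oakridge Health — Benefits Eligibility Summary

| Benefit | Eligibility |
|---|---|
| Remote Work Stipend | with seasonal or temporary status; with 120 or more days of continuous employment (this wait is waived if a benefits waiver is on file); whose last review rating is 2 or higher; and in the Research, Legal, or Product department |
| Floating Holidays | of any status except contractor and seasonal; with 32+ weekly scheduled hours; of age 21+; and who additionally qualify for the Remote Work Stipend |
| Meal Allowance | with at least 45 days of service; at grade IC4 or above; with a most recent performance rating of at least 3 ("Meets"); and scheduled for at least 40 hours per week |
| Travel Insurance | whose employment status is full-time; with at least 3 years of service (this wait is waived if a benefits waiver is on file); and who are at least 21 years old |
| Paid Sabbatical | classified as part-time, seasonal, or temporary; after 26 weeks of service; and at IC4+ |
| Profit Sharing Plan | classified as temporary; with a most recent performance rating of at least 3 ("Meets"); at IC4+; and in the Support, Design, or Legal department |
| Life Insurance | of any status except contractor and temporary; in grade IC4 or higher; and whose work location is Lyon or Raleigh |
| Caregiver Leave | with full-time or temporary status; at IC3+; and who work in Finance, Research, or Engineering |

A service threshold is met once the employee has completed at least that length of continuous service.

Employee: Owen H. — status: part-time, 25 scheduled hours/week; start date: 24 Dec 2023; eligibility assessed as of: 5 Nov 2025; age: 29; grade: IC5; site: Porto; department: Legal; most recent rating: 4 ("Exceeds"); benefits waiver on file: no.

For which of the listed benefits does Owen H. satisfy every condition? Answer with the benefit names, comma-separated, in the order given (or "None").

Service from 24 Dec 2023 to 5 Nov 2025: 682 days.
Remote Work Stipend — status part-time ✗ (requires seasonal or temporary) → not eligible.
Floating Holidays — status part-time ✓ (not excluded); 25 hrs/wk < 32 ✗ → not eligible.
Meal Allowance — service 682 days ≥ 45 days ✓; grade IC5 ≥ IC4 ✓; rating 4 ≥ 3 ✓; 25 hrs/wk < 40 ✗ → not eligible.
Travel Insurance — status part-time ✗ (requires full-time) → not eligible.
Paid Sabbatical — status part-time ✓; service 682 days ≥ 26 weeks (≈182 days) ✓; grade IC5 ≥ IC4 ✓ → eligible.
Profit Sharing Plan — status part-time ✗ (requires temporary) → not eligible.
Life Insurance — status part-time ✓ (not excluded); grade IC5 ≥ IC4 ✓; site Porto ✗ (not Lyon or Raleigh) → not eligible.
Caregiver Leave — status part-time ✗ (requires full-time or temporary) → not eligible.

Paid Sabbatical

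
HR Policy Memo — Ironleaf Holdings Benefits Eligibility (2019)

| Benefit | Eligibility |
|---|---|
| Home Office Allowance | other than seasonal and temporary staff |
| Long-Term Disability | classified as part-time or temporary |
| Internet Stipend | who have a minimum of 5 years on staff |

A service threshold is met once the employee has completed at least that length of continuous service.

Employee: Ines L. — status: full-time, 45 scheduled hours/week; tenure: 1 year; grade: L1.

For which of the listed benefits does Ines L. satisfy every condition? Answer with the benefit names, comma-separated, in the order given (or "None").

Home Office Allowance — status full-time ✓ (not excluded) → eligible.
Long-Term Disability — status full-time ✗ (requires part-time or temporary) → not eligible.
Internet Stipend — service 1 year < 5 years ✗ → not eligible.

Home Office Allowance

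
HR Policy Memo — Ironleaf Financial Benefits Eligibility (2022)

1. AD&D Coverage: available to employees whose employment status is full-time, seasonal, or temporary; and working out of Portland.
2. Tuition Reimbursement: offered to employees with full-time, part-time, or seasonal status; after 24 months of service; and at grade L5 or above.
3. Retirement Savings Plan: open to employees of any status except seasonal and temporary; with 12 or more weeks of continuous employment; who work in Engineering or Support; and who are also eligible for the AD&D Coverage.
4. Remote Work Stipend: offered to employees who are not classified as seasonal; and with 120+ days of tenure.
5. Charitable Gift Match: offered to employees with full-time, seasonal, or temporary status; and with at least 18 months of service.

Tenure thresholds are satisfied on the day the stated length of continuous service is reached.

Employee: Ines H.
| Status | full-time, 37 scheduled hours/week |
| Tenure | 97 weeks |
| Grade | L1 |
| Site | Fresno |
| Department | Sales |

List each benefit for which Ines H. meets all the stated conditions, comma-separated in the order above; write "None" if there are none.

AD&D Coverage — status full-time ✓; site Fresno ✗ (not Portland) → not eligible.
Tuition Reimbursement — status full-time ✓; service 97 weeks < 24 months (≈720 days) ✗ → not eligible.
Retirement Savings Plan — status full-time ✓ (not excluded); service 97 weeks ≥ 12 weeks ✓; dept Sales ✗ → not eligible.
Remote Work Stipend — status full-time ✓ (not excluded); service 97 weeks ≥ 120 days ✓ → eligible.
Charitable Gift Match — status full-time ✓; service 97 weeks ≥ 18 months (≈540 days) ✓ → eligible.

Remote Work Stipend, Charitable Gift Match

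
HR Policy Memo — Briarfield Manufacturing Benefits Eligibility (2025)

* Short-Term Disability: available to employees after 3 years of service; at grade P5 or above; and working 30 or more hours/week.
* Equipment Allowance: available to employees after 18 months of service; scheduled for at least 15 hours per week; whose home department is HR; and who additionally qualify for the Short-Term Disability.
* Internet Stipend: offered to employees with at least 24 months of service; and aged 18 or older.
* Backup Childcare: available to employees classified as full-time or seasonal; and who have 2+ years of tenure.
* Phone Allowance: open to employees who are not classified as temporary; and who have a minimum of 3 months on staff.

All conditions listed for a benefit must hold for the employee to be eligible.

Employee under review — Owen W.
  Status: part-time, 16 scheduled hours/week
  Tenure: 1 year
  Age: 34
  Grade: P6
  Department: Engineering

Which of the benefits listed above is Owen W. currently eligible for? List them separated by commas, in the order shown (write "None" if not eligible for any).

Phone Allowance

Short-Term Disability — service 1 year < 3 years ✗ → not eligible.
Equipment Allowance — service 1 year < 18 months (≈540 days) ✗ → not eligible.
Internet Stipend — service 1 year < 24 months (≈720 days) ✗ → not eligible.
Backup Childcare — status part-time ✗ (requires full-time or seasonal) → not eligible.
Phone Allowance — status part-time ✓ (not excluded); service 1 year ≥ 3 months (≈90 days) ✓ → eligible.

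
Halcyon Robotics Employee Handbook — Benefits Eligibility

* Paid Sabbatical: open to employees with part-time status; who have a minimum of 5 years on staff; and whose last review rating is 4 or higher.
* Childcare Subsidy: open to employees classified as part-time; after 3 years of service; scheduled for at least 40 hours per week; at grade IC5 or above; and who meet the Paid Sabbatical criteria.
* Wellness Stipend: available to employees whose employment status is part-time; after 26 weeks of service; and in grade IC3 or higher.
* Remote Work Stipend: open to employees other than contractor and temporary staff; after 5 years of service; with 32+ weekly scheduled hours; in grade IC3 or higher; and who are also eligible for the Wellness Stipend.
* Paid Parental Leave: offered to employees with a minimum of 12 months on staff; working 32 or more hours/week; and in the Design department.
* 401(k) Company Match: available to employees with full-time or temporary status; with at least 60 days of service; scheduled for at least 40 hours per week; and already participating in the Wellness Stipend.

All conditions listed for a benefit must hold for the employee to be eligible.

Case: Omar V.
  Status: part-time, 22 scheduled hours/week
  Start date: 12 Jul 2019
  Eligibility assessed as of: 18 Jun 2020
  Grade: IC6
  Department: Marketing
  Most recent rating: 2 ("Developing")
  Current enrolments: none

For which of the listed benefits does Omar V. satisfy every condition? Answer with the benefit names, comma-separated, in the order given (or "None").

Service from 12 Jul 2019 to 18 Jun 2020: 342 days.
Paid Sabbatical — status part-time ✓; service 342 days < 5 years (≈1825 days) ✗ → not eligible.
Childcare Subsidy — status part-time ✓; service 342 days < 3 years (≈1095 days) ✗ → not eligible.
Wellness Stipend — status part-time ✓; service 342 days ≥ 26 weeks (≈182 days) ✓; grade IC6 ≥ IC3 ✓ → eligible.
Remote Work Stipend — status part-time ✓ (not excluded); service 342 days < 5 years (≈1825 days) ✗ → not eligible.
Paid Parental Leave — service 342 days < 12 months (≈360 days) ✗ → not eligible.
401(k) Company Match — status part-time ✗ (requires full-time or temporary) → not eligible.

Wellness Stipend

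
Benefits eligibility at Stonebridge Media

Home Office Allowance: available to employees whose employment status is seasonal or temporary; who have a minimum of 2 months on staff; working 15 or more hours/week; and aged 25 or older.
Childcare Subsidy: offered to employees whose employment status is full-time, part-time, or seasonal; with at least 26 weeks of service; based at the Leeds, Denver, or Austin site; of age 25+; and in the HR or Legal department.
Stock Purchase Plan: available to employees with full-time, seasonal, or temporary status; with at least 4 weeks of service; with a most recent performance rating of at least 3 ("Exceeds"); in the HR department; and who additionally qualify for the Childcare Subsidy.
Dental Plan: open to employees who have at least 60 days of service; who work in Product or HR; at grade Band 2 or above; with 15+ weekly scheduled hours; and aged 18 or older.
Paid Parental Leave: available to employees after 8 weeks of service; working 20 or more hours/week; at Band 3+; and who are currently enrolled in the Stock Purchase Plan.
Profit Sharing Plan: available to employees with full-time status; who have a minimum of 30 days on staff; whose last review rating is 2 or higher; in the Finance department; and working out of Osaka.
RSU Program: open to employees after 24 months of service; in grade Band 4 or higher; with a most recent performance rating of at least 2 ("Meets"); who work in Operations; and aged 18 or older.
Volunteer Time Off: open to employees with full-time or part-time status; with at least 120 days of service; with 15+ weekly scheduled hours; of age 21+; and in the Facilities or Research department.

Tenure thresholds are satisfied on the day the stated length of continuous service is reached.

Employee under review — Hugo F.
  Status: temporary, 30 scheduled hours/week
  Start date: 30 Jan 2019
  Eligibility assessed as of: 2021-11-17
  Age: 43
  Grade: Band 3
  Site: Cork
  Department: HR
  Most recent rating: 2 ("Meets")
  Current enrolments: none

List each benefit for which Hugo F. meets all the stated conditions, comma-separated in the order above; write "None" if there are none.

Service from 30 Jan 2019 to 2021-11-17: 1022 days.
Home Office Allowance — status temporary ✓; service 1022 days ≥ 2 months (≈60 days) ✓; 30 hrs/wk ≥ 15 ✓; age 43 ≥ 25 ✓ → eligible.
Childcare Subsidy — status temporary ✗ (requires full-time, part-time, or seasonal) → not eligible.
Stock Purchase Plan — status temporary ✓; service 1022 days ≥ 4 weeks (≈28 days) ✓; rating 2 < 3 ✗ → not eligible.
Dental Plan — service 1022 days ≥ 60 days ✓; dept HR ✓; grade Band 3 ≥ Band 2 ✓; 30 hrs/wk ≥ 15 ✓; age 43 ≥ 18 ✓ → eligible.
Paid Parental Leave — service 1022 days ≥ 8 weeks (≈56 days) ✓; 30 hrs/wk ≥ 20 ✓; grade Band 3 ≥ Band 3 ✓; not enrolled in Stock Purchase Plan ✗ → not eligible.
Profit Sharing Plan — status temporary ✗ (requires full-time) → not eligible.
RSU Program — service 1022 days ≥ 24 months (≈720 days) ✓; grade Band 3 < Band 4 ✗ → not eligible.
Volunteer Time Off — status temporary ✗ (requires full-time or part-time) → not eligible.

Home Office Allowance, Dental Plan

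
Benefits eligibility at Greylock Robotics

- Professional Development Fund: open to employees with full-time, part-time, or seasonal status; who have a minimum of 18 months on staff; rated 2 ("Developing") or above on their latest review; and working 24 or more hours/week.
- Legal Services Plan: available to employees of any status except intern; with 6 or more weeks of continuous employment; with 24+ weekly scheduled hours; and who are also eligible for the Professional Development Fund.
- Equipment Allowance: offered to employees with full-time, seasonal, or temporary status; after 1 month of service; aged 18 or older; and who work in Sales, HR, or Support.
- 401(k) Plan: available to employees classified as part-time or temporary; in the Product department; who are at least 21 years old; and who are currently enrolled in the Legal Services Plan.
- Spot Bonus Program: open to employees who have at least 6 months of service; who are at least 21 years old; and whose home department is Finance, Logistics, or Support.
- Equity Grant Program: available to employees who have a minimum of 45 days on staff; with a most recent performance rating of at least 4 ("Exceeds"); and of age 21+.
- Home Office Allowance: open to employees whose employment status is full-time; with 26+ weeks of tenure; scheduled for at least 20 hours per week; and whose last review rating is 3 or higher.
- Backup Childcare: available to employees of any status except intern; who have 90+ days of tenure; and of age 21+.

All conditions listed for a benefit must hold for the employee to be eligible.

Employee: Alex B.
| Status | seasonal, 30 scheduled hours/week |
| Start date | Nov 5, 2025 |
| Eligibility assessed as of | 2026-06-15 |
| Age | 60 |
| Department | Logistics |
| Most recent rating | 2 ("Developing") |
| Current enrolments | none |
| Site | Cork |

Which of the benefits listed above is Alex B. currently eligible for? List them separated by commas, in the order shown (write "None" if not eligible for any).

Service from Nov 5, 2025 to 2026-06-15: 222 days.
Professional Development Fund — status seasonal ✓; service 222 days < 18 months (≈540 days) ✗ → not eligible.
Legal Services Plan — status seasonal ✓ (not excluded); service 222 days ≥ 6 weeks (≈42 days) ✓; 30 hrs/wk ≥ 24 ✓; not eligible for Professional Development Fund ✗ → not eligible.
Equipment Allowance — status seasonal ✓; service 222 days ≥ 1 month (≈30 days) ✓; age 60 ≥ 18 ✓; dept Logistics ✗ → not eligible.
401(k) Plan — status seasonal ✗ (requires part-time or temporary) → not eligible.
Spot Bonus Program — service 222 days ≥ 6 months (≈180 days) ✓; age 60 ≥ 21 ✓; dept Logistics ✓ → eligible.
Equity Grant Program — service 222 days ≥ 45 days ✓; rating 2 < 4 ✗ → not eligible.
Home Office Allowance — status seasonal ✗ (requires full-time) → not eligible.
Backup Childcare — status seasonal ✓ (not excluded); service 222 days ≥ 90 days ✓; age 60 ≥ 21 ✓ → eligible.

Spot Bonus Program, Backup Childcare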